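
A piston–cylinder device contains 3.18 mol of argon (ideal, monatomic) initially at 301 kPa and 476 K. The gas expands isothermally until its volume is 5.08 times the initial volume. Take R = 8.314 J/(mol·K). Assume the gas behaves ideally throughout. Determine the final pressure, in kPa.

59.3 kPa

V₁ = nRT₁/P₁ = 3.18×8.314×476/301 = 41.8 L.
Isothermal: T stays 476 K; PV = const ⇒ V₂ = 212 L, P₂ = 59.3 kPa.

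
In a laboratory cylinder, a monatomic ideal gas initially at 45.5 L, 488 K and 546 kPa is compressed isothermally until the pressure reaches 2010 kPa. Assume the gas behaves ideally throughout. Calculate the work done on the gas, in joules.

n = P₁V₁/(RT₁) = 546×45.5/(8.314×488) = 6.12 mol.
Isothermal: T stays 488 K; PV = const ⇒ V₂ = 12.4 L, P₂ = 2010 kPa.
W = nRT ln(V₂/V₁) = 6.12×8.314×488×ln(0.272) = -32400 J.
Work done on the gas = −W_by = 32400 J.

32400 J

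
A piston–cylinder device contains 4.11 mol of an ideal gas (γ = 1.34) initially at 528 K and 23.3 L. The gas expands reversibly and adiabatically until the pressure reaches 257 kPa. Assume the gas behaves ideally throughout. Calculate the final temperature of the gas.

399 K

P₁ = nRT₁/V₁ = 4.11×8.314×528/23.3 = 774 kPa.
Adiabatic: T₂/T₁ = (P₂/P₁)^((γ−1)/γ) ⇒ T₂ = 528×(0.332)^0.254 = 399 K; V₂ = 53.1 L.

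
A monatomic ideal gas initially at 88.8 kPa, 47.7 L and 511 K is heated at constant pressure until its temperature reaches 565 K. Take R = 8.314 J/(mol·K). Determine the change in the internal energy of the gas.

n = P₁V₁/(RT₁) = 88.8×47.7/(8.314×511) = 0.997 mol.
Isobaric: P stays 88.8 kPa; V/T = const ⇒ T₂ = 565 K, V₂ = 52.7 L.
For an ideal gas ΔU = nCvΔT with Cv = (3/2)R = 12.5 J/(mol·K).
ΔU = 0.997×12.5×(565−511) = 671 J.

671 J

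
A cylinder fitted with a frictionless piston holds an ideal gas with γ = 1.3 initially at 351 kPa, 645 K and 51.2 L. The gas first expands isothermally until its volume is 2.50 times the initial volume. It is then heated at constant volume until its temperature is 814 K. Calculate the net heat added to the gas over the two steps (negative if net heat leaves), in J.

32200 J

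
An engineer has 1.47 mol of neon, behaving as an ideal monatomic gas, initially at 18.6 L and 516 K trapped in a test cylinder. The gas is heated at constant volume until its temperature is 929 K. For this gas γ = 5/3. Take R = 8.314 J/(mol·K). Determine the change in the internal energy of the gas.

7570 J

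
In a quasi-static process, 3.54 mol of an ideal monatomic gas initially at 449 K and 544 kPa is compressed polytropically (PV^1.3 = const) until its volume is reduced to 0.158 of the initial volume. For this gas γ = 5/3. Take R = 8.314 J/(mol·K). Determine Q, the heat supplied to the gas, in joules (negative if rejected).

V₁ = nRT₁/P₁ = 3.54×8.314×449/544 = 24.3 L.
Polytropic n=1.3: T₂ = T₁(V₁/V₂)^(n−1) = 449×(6.33)^0.30 = 781 K; P₂ = P₁(V₁/V₂)^n = 5990 kPa.
W = (P₁V₁−P₂V₂)/(n−1) = (544×24.3−5990×3.84)/0.30 = -32600 J.
ΔU = nCvΔT = 3.54×12.5×(781−449) = 14700 J.
Q = ΔU + W = -17900 J.

-17900 J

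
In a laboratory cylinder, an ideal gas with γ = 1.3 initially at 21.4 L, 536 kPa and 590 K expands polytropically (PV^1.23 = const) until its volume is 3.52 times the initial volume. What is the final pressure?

114 kPa

Polytropic n=1.23: T₂ = T₁(V₁/V₂)^(n−1) = 590×(0.284)^0.23 = 442 K; P₂ = P₁(V₁/V₂)^n = 114 kPa.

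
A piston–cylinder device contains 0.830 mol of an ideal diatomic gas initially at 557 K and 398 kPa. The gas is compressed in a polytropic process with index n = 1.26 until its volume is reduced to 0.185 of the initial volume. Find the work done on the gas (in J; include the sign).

V₁ = nRT₁/P₁ = 0.830×8.314×557/398 = 9.66 L.
Polytropic n=1.26: T₂ = T₁(V₁/V₂)^(n−1) = 557×(5.41)^0.26 = 864 K; P₂ = P₁(V₁/V₂)^n = 3340 kPa.
W = (P₁V₁−P₂V₂)/(n−1) = (398×9.66−3340×1.79)/0.26 = -8140 J.
Work done on the gas = −W_by = 8140 J.

8140 J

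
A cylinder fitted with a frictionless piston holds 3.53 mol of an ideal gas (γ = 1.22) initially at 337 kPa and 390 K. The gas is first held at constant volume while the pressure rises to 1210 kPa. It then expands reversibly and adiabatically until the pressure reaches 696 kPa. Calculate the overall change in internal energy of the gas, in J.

117000 J

V₁ = nRT₁/P₁ = 3.53×8.314×390/337 = 34.0 L.
Step 1 — Isochoric: V stays 34.0 L; P/T = const ⇒ T₂ = 1400 K, P₂ = 1210 kPa.
W = 0 (no volume change).
ΔU = nCvΔT = 3.53×37.8×(1400−390) = 135000 J.
Q = ΔU = 135000 J.
State after step 1: P = 1210 kPa, V = 34.0 L, T = 1400 K.
Step 2 — Adiabatic: T₂/T₁ = (P₂/P₁)^((γ−1)/γ) ⇒ T₂ = 1400×(0.575)^0.180 = 1270 K; V₂ = 53.4 L.
ΔU = nCvΔT = 3.53×37.8×(1270−1400) = -17700 J.
Q = 0 for an adiabatic process, so W = −ΔU = 17700 J.
Net over both steps: W = 17700 J, Q = 135000 J, ΔU = 117000 J.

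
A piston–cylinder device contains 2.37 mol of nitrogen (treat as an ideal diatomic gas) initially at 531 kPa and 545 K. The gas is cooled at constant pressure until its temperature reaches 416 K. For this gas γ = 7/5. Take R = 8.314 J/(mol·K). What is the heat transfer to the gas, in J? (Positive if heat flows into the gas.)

V₁ = nRT₁/P₁ = 2.37×8.314×545/531 = 20.2 L.
Isobaric: P stays 531 kPa; V/T = const ⇒ T₂ = 416 K, V₂ = 15.4 L.
W = PΔV = 531×(15.4−20.2) kPa·L = -2540 J.
ΔU = nCvΔT = 2.37×20.8×(416−545) = -6350 J.
Q = ΔU + W = nCpΔT = -8900 J.

-8900 J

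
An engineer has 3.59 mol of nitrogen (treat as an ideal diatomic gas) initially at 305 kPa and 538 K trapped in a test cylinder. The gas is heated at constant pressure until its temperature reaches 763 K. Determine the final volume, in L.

74.7 L

V₁ = nRT₁/P₁ = 3.59×8.314×538/305 = 52.6 L.
Isobaric: P stays 305 kPa; V/T = const ⇒ T₂ = 763 K, V₂ = 74.7 L.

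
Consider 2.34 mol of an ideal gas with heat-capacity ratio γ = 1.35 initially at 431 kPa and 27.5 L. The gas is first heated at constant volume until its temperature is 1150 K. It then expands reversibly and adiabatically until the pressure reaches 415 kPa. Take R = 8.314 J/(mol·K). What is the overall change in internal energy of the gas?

19800 J

T₁ = P₁V₁/(nR) = 431×27.5/(2.34×8.314) = 609 K.
Step 1 — Isochoric: V stays 27.5 L; P/T = const ⇒ T₂ = 1150 K, P₂ = 814 kPa.
W = 0 (no volume change).
ΔU = nCvΔT = 2.34×23.8×(1150−609) = 30100 J.
Q = ΔU = 30100 J.
State after step 1: P = 814 kPa, V = 27.5 L, T = 1150 K.
Step 2 — Adiabatic: T₂/T₁ = (P₂/P₁)^((γ−1)/γ) ⇒ T₂ = 1150×(0.510)^0.259 = 966 K; V₂ = 45.3 L.
ΔU = nCvΔT = 2.34×23.8×(966−1150) = -10200 J.
Q = 0 for an adiabatic process, so W = −ΔU = 10200 J.
Net over both steps: W = 10200 J, Q = 30100 J, ΔU = 19800 J.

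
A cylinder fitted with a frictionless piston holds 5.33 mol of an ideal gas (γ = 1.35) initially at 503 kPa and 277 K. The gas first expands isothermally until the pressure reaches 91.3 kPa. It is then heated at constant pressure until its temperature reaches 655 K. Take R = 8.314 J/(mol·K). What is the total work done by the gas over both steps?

V₁ = nRT₁/P₁ = 5.33×8.314×277/503 = 24.4 L.
Step 1 — Isothermal: T stays 277 K; PV = const ⇒ V₂ = 134 L, P₂ = 91.3 kPa.
ΔU = 0 (ideal gas, T constant).
W = nRT ln(V₂/V₁) = 5.33×8.314×277×ln(5.51) = 20900 J.
Q = ΔU + W = 20900 J.
State after step 1: P = 91.3 kPa, V = 134 L, T = 277 K.
Step 2 — Isobaric: P stays 91.3 kPa; V/T = const ⇒ T₂ = 655 K, V₂ = 318 L.
W = PΔV = 91.3×(318−134) kPa·L = 16800 J.
ΔU = nCvΔT = 5.33×23.8×(655−277) = 47900 J.
Q = ΔU + W = nCpΔT = 64600 J.
Net over both steps: W = 37700 J, Q = 85600 J, ΔU = 47900 J.

37700 J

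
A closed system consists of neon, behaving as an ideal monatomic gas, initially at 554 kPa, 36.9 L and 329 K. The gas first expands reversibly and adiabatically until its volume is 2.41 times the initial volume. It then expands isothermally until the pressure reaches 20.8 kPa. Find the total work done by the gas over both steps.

34300 J

n = P₁V₁/(RT₁) = 554×36.9/(8.314×329) = 7.47 mol.
Step 1 — Adiabatic: TV^(γ−1) = const ⇒ T₂ = 329×(0.415)^0.667 = 183 K; PV^γ = const ⇒ P₂ = 128 kPa.
ΔU = nCvΔT = 7.47×12.5×(183−329) = -13600 J.
Q = 0 for an adiabatic process, so W = −ΔU = 13600 J.
State after step 1: P = 128 kPa, V = 88.9 L, T = 183 K.
Step 2 — Isothermal: T stays 183 K; PV = const ⇒ V₂ = 547 L, P₂ = 20.8 kPa.
ΔU = 0 (ideal gas, T constant).
W = nRT ln(V₂/V₁) = 7.47×8.314×183×ln(6.15) = 20700 J.
Q = ΔU + W = 20700 J.
Net over both steps: W = 34300 J, Q = 20700 J, ΔU = -13600 J.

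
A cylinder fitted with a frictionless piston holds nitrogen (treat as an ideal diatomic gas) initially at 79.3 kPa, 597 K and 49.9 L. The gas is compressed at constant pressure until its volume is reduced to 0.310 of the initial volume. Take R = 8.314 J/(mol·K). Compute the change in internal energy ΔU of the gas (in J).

-6830 J

n = P₁V₁/(RT₁) = 79.3×49.9/(8.314×597) = 0.797 mol.
Isobaric: P stays 79.3 kPa; V/T = const ⇒ T₂ = 185 K, V₂ = 15.5 L.
For an ideal gas ΔU = nCvΔT with Cv = (5/2)R = 20.8 J/(mol·K).
ΔU = 0.797×20.8×(185−597) = -6830 J.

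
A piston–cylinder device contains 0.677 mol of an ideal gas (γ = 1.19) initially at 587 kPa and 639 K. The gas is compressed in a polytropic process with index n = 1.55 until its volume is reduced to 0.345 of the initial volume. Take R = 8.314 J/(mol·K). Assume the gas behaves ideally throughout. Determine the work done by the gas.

-5200 J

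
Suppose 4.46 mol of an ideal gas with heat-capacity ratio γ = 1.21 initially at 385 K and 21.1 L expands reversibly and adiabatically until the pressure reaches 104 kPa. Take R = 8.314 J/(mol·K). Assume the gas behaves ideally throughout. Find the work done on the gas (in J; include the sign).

P₁ = nRT₁/V₁ = 4.46×8.314×385/21.1 = 677 kPa.
Adiabatic: T₂/T₁ = (P₂/P₁)^((γ−1)/γ) ⇒ T₂ = 385×(0.154)^0.174 = 278 K; V₂ = 99.2 L.
ΔU = nCvΔT = 4.46×39.6×(278−385) = -18900 J.
Q = 0 for an adiabatic process, so W = −ΔU = 18900 J.
Work done on the gas = −W_by = -18900 J.

-18900 J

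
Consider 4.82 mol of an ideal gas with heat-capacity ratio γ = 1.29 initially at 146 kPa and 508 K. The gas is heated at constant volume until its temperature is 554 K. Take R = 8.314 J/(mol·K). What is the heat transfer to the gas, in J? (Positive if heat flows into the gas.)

V₁ = nRT₁/P₁ = 4.82×8.314×508/146 = 139 L.
Isochoric: V stays 139 L; P/T = const ⇒ T₂ = 554 K, P₂ = 159 kPa.
W = 0 (no volume change).
ΔU = nCvΔT = 4.82×28.7×(554−508) = 6360 J.
Q = ΔU = 6360 J.

6360 J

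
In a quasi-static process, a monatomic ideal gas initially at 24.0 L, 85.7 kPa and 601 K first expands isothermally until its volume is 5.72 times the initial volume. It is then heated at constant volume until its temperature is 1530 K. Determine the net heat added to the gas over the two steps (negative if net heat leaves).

8360 J

n = P₁V₁/(RT₁) = 85.7×24.0/(8.314×601) = 0.412 mol.
Step 1 — Isothermal: T stays 601 K; PV = const ⇒ V₂ = 137 L, P₂ = 15.0 kPa.
ΔU = 0 (ideal gas, T constant).
W = nRT ln(V₂/V₁) = 0.412×8.314×601×ln(5.72) = 3590 J.
Q = ΔU + W = 3590 J.
State after step 1: P = 15.0 kPa, V = 137 L, T = 601 K.
Step 2 — Isochoric: V stays 137 L; P/T = const ⇒ T₂ = 1530 K, P₂ = 38.1 kPa.
W = 0 (no volume change).
ΔU = nCvΔT = 0.412×12.5×(1530−601) = 4770 J.
Q = ΔU = 4770 J.
Net over both steps: W = 3590 J, Q = 8360 J, ΔU = 4770 J.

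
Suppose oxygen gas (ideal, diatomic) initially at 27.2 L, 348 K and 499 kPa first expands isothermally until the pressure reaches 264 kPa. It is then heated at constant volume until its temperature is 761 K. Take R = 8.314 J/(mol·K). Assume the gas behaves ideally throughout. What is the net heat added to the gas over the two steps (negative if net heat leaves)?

48900 J

n = P₁V₁/(RT₁) = 499×27.2/(8.314×348) = 4.69 mol.
Step 1 — Isothermal: T stays 348 K; PV = const ⇒ V₂ = 51.4 L, P₂ = 264 kPa.
ΔU = 0 (ideal gas, T constant).
W = nRT ln(V₂/V₁) = 4.69×8.314×348×ln(1.89) = 8640 J.
Q = ΔU + W = 8640 J.
State after step 1: P = 264 kPa, V = 51.4 L, T = 348 K.
Step 2 — Isochoric: V stays 51.4 L; P/T = const ⇒ T₂ = 761 K, P₂ = 577 kPa.
W = 0 (no volume change).
ΔU = nCvΔT = 4.69×20.8×(761−348) = 40300 J.
Q = ΔU = 40300 J.
Net over both steps: W = 8640 J, Q = 48900 J, ΔU = 40300 J.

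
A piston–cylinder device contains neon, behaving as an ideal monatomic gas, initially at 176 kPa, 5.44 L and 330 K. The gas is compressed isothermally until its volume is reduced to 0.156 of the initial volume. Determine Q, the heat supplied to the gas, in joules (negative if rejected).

n = P₁V₁/(RT₁) = 176×5.44/(8.314×330) = 0.349 mol.
Isothermal: T stays 330 K; PV = const ⇒ V₂ = 0.849 L, P₂ = 1130 kPa.
ΔU = 0 (ideal gas, T constant).
W = nRT ln(V₂/V₁) = 0.349×8.314×330×ln(0.156) = -1780 J.
Q = ΔU + W = -1780 J.

-1780 J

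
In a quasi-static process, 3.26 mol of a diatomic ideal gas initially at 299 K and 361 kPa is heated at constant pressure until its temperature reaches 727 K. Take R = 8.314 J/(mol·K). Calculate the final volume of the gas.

54.6 L

V₁ = nRT₁/P₁ = 3.26×8.314×299/361 = 22.4 L.
Isobaric: P stays 361 kPa; V/T = const ⇒ T₂ = 727 K, V₂ = 54.6 L.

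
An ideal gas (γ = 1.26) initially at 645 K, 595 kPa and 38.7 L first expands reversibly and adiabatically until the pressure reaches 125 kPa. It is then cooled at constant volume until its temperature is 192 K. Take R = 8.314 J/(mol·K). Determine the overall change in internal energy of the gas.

n = P₁V₁/(RT₁) = 595×38.7/(8.314×645) = 4.29 mol.
Step 1 — Adiabatic: T₂/T₁ = (P₂/P₁)^((γ−1)/γ) ⇒ T₂ = 645×(0.210)^0.206 = 467 K; V₂ = 134 L.
ΔU = nCvΔT = 4.29×32.0×(467−645) = -24400 J.
Q = 0 for an adiabatic process, so W = −ΔU = 24400 J.
State after step 1: P = 125 kPa, V = 134 L, T = 467 K.
Step 2 — Isochoric: V stays 134 L; P/T = const ⇒ T₂ = 192 K, P₂ = 51.3 kPa.
W = 0 (no volume change).
ΔU = nCvΔT = 4.29×32.0×(192−467) = -37800 J.
Q = ΔU = -37800 J.
Net over both steps: W = 24400 J, Q = -37800 J, ΔU = -62200 J.

-62200 J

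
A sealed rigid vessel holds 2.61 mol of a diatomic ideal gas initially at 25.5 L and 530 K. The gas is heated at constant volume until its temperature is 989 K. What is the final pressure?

P₁ = nRT₁/V₁ = 2.61×8.314×530/25.5 = 451 kPa.
Isochoric: V stays 25.5 L; P/T = const ⇒ T₂ = 989 K, P₂ = 842 kPa.

842 kPa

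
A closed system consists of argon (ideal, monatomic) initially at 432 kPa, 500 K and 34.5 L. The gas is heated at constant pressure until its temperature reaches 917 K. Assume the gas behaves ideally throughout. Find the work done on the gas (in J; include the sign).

n = P₁V₁/(RT₁) = 432×34.5/(8.314×500) = 3.59 mol.
Isobaric: P stays 432 kPa; V/T = const ⇒ T₂ = 917 K, V₂ = 63.3 L.
W = PΔV = 432×(63.3−34.5) kPa·L = 12400 J.
Work done on the gas = −W_by = -12400 J.

-12400 J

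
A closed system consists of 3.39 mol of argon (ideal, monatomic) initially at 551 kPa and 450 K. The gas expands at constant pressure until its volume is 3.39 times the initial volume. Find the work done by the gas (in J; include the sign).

V₁ = nRT₁/P₁ = 3.39×8.314×450/551 = 23.0 L.
Isobaric: P stays 551 kPa; V/T = const ⇒ T₂ = 1530 K, V₂ = 78.0 L.
W = PΔV = 551×(78.0−23.0) kPa·L = 30300 J.

30300 J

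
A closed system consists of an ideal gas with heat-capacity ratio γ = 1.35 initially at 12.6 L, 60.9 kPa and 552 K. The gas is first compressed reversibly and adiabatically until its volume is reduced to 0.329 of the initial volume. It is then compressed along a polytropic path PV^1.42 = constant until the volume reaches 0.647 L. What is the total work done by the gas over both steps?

-4230 J

n = P₁V₁/(RT₁) = 60.9×12.6/(8.314×552) = 0.167 mol.
Step 1 — Adiabatic: TV^(γ−1) = const ⇒ T₂ = 552×(3.04)^0.350 = 815 K; PV^γ = const ⇒ P₂ = 273 kPa.
ΔU = nCvΔT = 0.167×23.8×(815−552) = 1040 J.
Q = 0 for an adiabatic process, so W = −ΔU = -1040 J.
State after step 1: P = 273 kPa, V = 4.15 L, T = 815 K.
Step 2 — Polytropic n=1.42: T₂ = T₁(V₁/V₂)^(n−1) = 815×(6.41)^0.42 = 1780 K; P₂ = P₁(V₁/V₂)^n = 3820 kPa.
W = (P₁V₁−P₂V₂)/(n−1) = (273×4.15−3820×0.647)/0.42 = -3190 J.
ΔU = nCvΔT = 0.167×23.8×(1780−815) = 3820 J.
Q = ΔU + W = 637 J.
Net over both steps: W = -4230 J, Q = 637 J, ΔU = 4870 J.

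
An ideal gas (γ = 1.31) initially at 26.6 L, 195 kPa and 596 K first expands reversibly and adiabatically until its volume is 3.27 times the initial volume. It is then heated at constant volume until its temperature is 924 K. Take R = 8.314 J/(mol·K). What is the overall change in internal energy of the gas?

9210 J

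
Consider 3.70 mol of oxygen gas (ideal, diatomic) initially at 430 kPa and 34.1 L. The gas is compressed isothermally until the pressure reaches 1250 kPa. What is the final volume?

11.7 L

T₁ = P₁V₁/(nR) = 430×34.1/(3.70×8.314) = 477 K.
Isothermal: T stays 477 K; PV = const ⇒ V₂ = 11.7 L, P₂ = 1250 kPa.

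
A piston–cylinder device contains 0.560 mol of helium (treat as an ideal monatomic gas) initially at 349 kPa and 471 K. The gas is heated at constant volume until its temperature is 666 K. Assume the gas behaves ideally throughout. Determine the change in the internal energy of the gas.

1360 J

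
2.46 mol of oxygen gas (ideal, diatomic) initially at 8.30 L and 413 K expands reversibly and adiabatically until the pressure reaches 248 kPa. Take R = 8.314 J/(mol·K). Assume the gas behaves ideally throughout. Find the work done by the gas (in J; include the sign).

P₁ = nRT₁/V₁ = 2.46×8.314×413/8.30 = 1020 kPa.
Adiabatic: T₂/T₁ = (P₂/P₁)^((γ−1)/γ) ⇒ T₂ = 413×(0.244)^0.286 = 276 K; V₂ = 22.8 L.
ΔU = nCvΔT = 2.46×20.8×(276−413) = -7010 J.
Q = 0 for an adiabatic process, so W = −ΔU = 7010 J.

7010 J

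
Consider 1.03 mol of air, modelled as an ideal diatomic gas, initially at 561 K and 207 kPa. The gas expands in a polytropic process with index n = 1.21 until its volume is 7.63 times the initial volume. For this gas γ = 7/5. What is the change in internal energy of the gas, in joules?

-4170 J

V₁ = nRT₁/P₁ = 1.03×8.314×561/207 = 23.2 L.
Polytropic n=1.21: T₂ = T₁(V₁/V₂)^(n−1) = 561×(0.131)^0.21 = 366 K; P₂ = P₁(V₁/V₂)^n = 17.7 kPa.
For an ideal gas ΔU = nCvΔT with Cv = (5/2)R = 20.8 J/(mol·K).
ΔU = 1.03×20.8×(366−561) = -4170 J.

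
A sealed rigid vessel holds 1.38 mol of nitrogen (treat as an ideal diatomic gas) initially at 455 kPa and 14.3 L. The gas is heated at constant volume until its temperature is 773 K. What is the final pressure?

620 kPa

T₁ = P₁V₁/(nR) = 455×14.3/(1.38×8.314) = 567 K.
Isochoric: V stays 14.3 L; P/T = const ⇒ T₂ = 773 K, P₂ = 620 kPa.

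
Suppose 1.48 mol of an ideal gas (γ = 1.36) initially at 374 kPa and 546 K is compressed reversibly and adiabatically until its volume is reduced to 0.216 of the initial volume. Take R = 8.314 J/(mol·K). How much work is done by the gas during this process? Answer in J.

V₁ = nRT₁/P₁ = 1.48×8.314×546/374 = 18.0 L.
Adiabatic: TV^(γ−1) = const ⇒ T₂ = 546×(4.63)^0.360 = 948 K; PV^γ = const ⇒ P₂ = 3010 kPa.
ΔU = nCvΔT = 1.48×23.1×(948−546) = 13700 J.
Q = 0 for an adiabatic process, so W = −ΔU = -13700 J.

-13700 J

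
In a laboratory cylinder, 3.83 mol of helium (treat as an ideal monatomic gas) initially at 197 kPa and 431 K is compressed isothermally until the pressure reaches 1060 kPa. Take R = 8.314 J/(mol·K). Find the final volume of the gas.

V₁ = nRT₁/P₁ = 3.83×8.314×431/197 = 69.7 L.
Isothermal: T stays 431 K; PV = const ⇒ V₂ = 12.9 L, P₂ = 1060 kPa.

12.9 L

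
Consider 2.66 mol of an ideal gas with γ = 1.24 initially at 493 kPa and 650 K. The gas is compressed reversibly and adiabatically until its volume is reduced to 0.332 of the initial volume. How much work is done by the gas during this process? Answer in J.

V₁ = nRT₁/P₁ = 2.66×8.314×650/493 = 29.2 L.
Adiabatic: TV^(γ−1) = const ⇒ T₂ = 650×(3.01)^0.240 = 847 K; PV^γ = const ⇒ P₂ = 1930 kPa.
ΔU = nCvΔT = 2.66×34.6×(847−650) = 18100 J.
Q = 0 for an adiabatic process, so W = −ΔU = -18100 J.

-18100 J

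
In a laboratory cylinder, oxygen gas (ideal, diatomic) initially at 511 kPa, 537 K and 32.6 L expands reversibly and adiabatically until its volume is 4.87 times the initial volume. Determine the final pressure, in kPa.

55.7 kPa

Adiabatic: TV^(γ−1) = const ⇒ T₂ = 537×(0.205)^0.400 = 285 K; PV^γ = const ⇒ P₂ = 55.7 kPa.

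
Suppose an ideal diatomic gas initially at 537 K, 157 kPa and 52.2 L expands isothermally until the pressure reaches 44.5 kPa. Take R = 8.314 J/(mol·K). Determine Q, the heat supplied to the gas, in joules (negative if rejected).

10300 J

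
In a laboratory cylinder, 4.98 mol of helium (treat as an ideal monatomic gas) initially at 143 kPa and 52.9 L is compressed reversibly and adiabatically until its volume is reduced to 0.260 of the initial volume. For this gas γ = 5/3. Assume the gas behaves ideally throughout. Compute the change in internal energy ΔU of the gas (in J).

T₁ = P₁V₁/(nR) = 143×52.9/(4.98×8.314) = 183 K.
Adiabatic: TV^(γ−1) = const ⇒ T₂ = 183×(3.85)^0.667 = 449 K; PV^γ = const ⇒ P₂ = 1350 kPa.
For an ideal gas ΔU = nCvΔT with Cv = (3/2)R = 12.5 J/(mol·K).
ΔU = 4.98×12.5×(449−183) = 16500 J.

16500 J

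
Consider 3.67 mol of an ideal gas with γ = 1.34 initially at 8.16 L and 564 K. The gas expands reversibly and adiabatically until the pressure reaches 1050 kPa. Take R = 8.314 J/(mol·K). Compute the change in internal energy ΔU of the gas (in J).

P₁ = nRT₁/V₁ = 3.67×8.314×564/8.16 = 2110 kPa.
Adiabatic: T₂/T₁ = (P₂/P₁)^((γ−1)/γ) ⇒ T₂ = 564×(0.498)^0.254 = 473 K; V₂ = 13.7 L.
For an ideal gas ΔU = nCvΔT with Cv = R/(γ−1) = 24.5 J/(mol·K).
ΔU = 3.67×24.5×(473−564) = -8210 J.

-8210 J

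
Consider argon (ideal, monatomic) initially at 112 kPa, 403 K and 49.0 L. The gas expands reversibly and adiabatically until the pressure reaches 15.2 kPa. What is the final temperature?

Adiabatic: T₂/T₁ = (P₂/P₁)^((γ−1)/γ) ⇒ T₂ = 403×(0.136)^0.400 = 181 K; V₂ = 162 L.

181 K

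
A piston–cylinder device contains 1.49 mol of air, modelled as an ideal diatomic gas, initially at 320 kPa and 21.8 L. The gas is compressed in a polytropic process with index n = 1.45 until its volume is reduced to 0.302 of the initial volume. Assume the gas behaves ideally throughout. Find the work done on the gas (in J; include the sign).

T₁ = P₁V₁/(nR) = 320×21.8/(1.49×8.314) = 563 K.
Polytropic n=1.45: T₂ = T₁(V₁/V₂)^(n−1) = 563×(3.31)^0.45 = 965 K; P₂ = P₁(V₁/V₂)^n = 1820 kPa.
W = (P₁V₁−P₂V₂)/(n−1) = (320×21.8−1820×6.58)/0.45 = -11100 J.
Work done on the gas = −W_by = 11100 J.

11100 J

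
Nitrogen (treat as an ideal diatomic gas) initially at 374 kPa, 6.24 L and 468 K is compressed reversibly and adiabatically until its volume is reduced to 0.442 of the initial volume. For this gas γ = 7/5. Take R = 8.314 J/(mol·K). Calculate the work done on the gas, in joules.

n = P₁V₁/(RT₁) = 374×6.24/(8.314×468) = 0.600 mol.
Adiabatic: TV^(γ−1) = const ⇒ T₂ = 468×(2.26)^0.400 = 649 K; PV^γ = const ⇒ P₂ = 1170 kPa.
ΔU = nCvΔT = 0.600×20.8×(649−468) = 2250 J.
Q = 0 for an adiabatic process, so W = −ΔU = -2250 J.
Work done on the gas = −W_by = 2250 J.

2250 J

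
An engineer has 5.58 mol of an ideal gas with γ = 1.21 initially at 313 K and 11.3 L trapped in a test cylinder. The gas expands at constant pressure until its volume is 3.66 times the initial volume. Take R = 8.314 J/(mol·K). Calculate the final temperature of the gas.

1150 K

P₁ = nRT₁/V₁ = 5.58×8.314×313/11.3 = 1290 kPa.
Isobaric: P stays 1290 kPa; V/T = const ⇒ T₂ = 1150 K, V₂ = 41.4 L.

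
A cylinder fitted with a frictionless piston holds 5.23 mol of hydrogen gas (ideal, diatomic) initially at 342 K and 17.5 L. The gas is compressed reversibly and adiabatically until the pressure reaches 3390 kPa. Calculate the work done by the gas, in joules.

-18000 J

P₁ = nRT₁/V₁ = 5.23×8.314×342/17.5 = 850 kPa.
Adiabatic: T₂/T₁ = (P₂/P₁)^((γ−1)/γ) ⇒ T₂ = 342×(3.99)^0.286 = 508 K; V₂ = 6.51 L.
ΔU = nCvΔT = 5.23×20.8×(508−342) = 18000 J.
Q = 0 for an adiabatic process, so W = −ΔU = -18000 J.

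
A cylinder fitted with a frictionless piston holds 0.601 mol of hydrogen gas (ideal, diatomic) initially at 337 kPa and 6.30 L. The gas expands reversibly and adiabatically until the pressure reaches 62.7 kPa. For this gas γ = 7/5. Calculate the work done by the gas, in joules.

2030 J

T₁ = P₁V₁/(nR) = 337×6.30/(0.601×8.314) = 425 K.
Adiabatic: T₂/T₁ = (P₂/P₁)^((γ−1)/γ) ⇒ T₂ = 425×(0.186)^0.286 = 263 K; V₂ = 20.9 L.
ΔU = nCvΔT = 0.601×20.8×(263−425) = -2030 J.
Q = 0 for an adiabatic process, so W = −ΔU = 2030 J.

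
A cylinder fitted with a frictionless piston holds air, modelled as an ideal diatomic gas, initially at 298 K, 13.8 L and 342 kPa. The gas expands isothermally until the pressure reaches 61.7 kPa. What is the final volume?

Isothermal: T stays 298 K; PV = const ⇒ V₂ = 76.5 L, P₂ = 61.7 kPa.

76.5 L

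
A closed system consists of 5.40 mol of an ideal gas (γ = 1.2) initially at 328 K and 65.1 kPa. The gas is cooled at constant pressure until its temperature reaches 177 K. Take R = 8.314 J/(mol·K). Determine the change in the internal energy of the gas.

V₁ = nRT₁/P₁ = 5.40×8.314×328/65.1 = 226 L.
Isobaric: P stays 65.1 kPa; V/T = const ⇒ T₂ = 177 K, V₂ = 122 L.
For an ideal gas ΔU = nCvΔT with Cv = R/(γ−1) = 41.6 J/(mol·K).
ΔU = 5.40×41.6×(177−328) = -33900 J.

-33900 J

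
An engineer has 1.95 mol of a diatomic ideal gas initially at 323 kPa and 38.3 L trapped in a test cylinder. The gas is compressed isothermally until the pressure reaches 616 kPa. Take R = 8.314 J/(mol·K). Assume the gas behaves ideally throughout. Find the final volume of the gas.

20.1 L

T₁ = P₁V₁/(nR) = 323×38.3/(1.95×8.314) = 763 K.
Isothermal: T stays 763 K; PV = const ⇒ V₂ = 20.1 L, P₂ = 616 kPa.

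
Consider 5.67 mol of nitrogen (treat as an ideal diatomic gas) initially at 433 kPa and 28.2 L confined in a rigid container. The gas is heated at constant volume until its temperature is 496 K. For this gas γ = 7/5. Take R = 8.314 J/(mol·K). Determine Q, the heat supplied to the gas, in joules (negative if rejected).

27900 J

T₁ = P₁V₁/(nR) = 433×28.2/(5.67×8.314) = 259 K.
Isochoric: V stays 28.2 L; P/T = const ⇒ T₂ = 496 K, P₂ = 829 kPa.
W = 0 (no volume change).
ΔU = nCvΔT = 5.67×20.8×(496−259) = 27900 J.
Q = ΔU = 27900 J.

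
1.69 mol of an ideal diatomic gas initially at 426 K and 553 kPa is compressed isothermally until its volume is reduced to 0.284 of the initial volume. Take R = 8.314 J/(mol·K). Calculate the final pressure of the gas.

V₁ = nRT₁/P₁ = 1.69×8.314×426/553 = 10.8 L.
Isothermal: T stays 426 K; PV = const ⇒ V₂ = 3.07 L, P₂ = 1950 kPa.

1950 kPa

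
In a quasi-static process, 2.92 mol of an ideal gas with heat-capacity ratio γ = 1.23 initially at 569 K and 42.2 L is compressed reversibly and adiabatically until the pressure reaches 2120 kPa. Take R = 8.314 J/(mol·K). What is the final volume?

9.24 L

P₁ = nRT₁/V₁ = 2.92×8.314×569/42.2 = 327 kPa.
Adiabatic: T₂/T₁ = (P₂/P₁)^((γ−1)/γ) ⇒ T₂ = 569×(6.48)^0.187 = 807 K; V₂ = 9.24 L.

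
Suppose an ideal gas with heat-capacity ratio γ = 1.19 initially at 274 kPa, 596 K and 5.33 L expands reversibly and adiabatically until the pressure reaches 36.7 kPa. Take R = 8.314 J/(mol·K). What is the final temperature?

432 K

Adiabatic: T₂/T₁ = (P₂/P₁)^((γ−1)/γ) ⇒ T₂ = 596×(0.134)^0.160 = 432 K; V₂ = 28.9 L.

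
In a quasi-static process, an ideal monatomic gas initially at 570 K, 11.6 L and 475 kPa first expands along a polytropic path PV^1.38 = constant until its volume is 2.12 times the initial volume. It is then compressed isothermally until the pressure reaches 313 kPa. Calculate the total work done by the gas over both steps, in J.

1030 J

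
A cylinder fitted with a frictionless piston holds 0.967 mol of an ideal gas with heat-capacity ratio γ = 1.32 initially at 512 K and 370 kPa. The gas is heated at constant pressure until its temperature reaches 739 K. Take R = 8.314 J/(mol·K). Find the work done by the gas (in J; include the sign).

1820 J

V₁ = nRT₁/P₁ = 0.967×8.314×512/370 = 11.1 L.
Isobaric: P stays 370 kPa; V/T = const ⇒ T₂ = 739 K, V₂ = 16.1 L.
W = PΔV = 370×(16.1−11.1) kPa·L = 1820 J.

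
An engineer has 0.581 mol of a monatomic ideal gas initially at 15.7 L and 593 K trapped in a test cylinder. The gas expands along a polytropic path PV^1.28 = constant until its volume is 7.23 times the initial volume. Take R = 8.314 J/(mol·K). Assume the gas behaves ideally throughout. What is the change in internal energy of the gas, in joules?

-1830 J

P₁ = nRT₁/V₁ = 0.581×8.314×593/15.7 = 182 kPa.
Polytropic n=1.28: T₂ = T₁(V₁/V₂)^(n−1) = 593×(0.138)^0.28 = 341 K; P₂ = P₁(V₁/V₂)^n = 14.5 kPa.
For an ideal gas ΔU = nCvΔT with Cv = (3/2)R = 12.5 J/(mol·K).
ΔU = 0.581×12.5×(341−593) = -1830 J.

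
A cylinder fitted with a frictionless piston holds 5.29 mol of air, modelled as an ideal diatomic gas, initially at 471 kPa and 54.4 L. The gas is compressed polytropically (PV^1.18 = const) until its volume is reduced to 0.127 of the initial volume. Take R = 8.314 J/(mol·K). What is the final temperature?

845 K

T₁ = P₁V₁/(nR) = 471×54.4/(5.29×8.314) = 583 K.
Polytropic n=1.18: T₂ = T₁(V₁/V₂)^(n−1) = 583×(7.87)^0.18 = 845 K; P₂ = P₁(V₁/V₂)^n = 5380 kPa.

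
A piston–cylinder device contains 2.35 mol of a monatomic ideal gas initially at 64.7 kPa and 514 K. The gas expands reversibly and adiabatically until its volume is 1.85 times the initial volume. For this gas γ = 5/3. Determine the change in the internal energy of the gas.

-5070 J

V₁ = nRT₁/P₁ = 2.35×8.314×514/64.7 = 155 L.
Adiabatic: TV^(γ−1) = const ⇒ T₂ = 514×(0.541)^0.667 = 341 K; PV^γ = const ⇒ P₂ = 23.2 kPa.
For an ideal gas ΔU = nCvΔT with Cv = (3/2)R = 12.5 J/(mol·K).
ΔU = 2.35×12.5×(341−514) = -5070 J.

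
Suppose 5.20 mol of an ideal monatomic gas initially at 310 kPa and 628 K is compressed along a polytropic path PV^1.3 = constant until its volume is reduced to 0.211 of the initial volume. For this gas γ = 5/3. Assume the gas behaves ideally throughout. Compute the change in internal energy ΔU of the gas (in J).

24200 J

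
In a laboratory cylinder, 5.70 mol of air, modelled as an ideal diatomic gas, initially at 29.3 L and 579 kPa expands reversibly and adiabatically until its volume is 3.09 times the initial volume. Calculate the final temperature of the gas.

228 K

T₁ = P₁V₁/(nR) = 579×29.3/(5.70×8.314) = 358 K.
Adiabatic: TV^(γ−1) = const ⇒ T₂ = 358×(0.324)^0.400 = 228 K; PV^γ = const ⇒ P₂ = 119 kPa.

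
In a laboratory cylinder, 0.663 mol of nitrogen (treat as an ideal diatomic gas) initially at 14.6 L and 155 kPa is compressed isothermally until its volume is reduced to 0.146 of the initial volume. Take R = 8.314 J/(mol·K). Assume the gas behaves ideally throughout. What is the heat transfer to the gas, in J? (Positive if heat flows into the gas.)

-4350 J

T₁ = P₁V₁/(nR) = 155×14.6/(0.663×8.314) = 411 K.
Isothermal: T stays 411 K; PV = const ⇒ V₂ = 2.13 L, P₂ = 1060 kPa.
ΔU = 0 (ideal gas, T constant).
W = nRT ln(V₂/V₁) = 0.663×8.314×411×ln(0.146) = -4350 J.
Q = ΔU + W = -4350 J.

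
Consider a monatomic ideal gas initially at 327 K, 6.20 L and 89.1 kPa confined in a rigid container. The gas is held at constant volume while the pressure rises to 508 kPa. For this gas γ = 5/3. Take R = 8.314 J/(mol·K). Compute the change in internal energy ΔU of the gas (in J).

3900 J

n = P₁V₁/(RT₁) = 89.1×6.20/(8.314×327) = 0.203 mol.
Isochoric: V stays 6.20 L; P/T = const ⇒ T₂ = 1860 K, P₂ = 508 kPa.
For an ideal gas ΔU = nCvΔT with Cv = (3/2)R = 12.5 J/(mol·K).
ΔU = 0.203×12.5×(1860−327) = 3900 J.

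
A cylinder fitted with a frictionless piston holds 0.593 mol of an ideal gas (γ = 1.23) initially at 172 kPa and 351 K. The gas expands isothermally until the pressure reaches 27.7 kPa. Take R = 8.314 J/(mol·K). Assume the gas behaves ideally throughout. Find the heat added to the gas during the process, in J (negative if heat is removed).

3160 J

V₁ = nRT₁/P₁ = 0.593×8.314×351/172 = 10.1 L.
Isothermal: T stays 351 K; PV = const ⇒ V₂ = 62.5 L, P₂ = 27.7 kPa.
ΔU = 0 (ideal gas, T constant).
W = nRT ln(V₂/V₁) = 0.593×8.314×351×ln(6.21) = 3160 J.
Q = ΔU + W = 3160 J.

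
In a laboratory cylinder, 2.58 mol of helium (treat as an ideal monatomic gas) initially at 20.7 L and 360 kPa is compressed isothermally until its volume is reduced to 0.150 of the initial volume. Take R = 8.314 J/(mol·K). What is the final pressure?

T₁ = P₁V₁/(nR) = 360×20.7/(2.58×8.314) = 347 K.
Isothermal: T stays 347 K; PV = const ⇒ V₂ = 3.10 L, P₂ = 2400 kPa.

2400 kPa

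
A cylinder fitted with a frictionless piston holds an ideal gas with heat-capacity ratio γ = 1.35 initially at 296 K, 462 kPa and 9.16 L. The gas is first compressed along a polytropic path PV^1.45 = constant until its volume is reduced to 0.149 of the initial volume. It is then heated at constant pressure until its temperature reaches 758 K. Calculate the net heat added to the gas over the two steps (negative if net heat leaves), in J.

n = P₁V₁/(RT₁) = 462×9.16/(8.314×296) = 1.72 mol.
Step 1 — Polytropic n=1.45: T₂ = T₁(V₁/V₂)^(n−1) = 296×(6.71)^0.45 = 697 K; P₂ = P₁(V₁/V₂)^n = 7300 kPa.
W = (P₁V₁−P₂V₂)/(n−1) = (462×9.16−7300×1.36)/0.45 = -12700 J.
ΔU = nCvΔT = 1.72×23.8×(697−296) = 16400 J.
Q = ΔU + W = 3640 J.
State after step 1: P = 7300 kPa, V = 1.36 L, T = 697 K.
Step 2 — Isobaric: P stays 7300 kPa; V/T = const ⇒ T₂ = 758 K, V₂ = 1.48 L.
W = PΔV = 7300×(1.48−1.36) kPa·L = 869 J.
ΔU = nCvΔT = 1.72×23.8×(758−697) = 2480 J.
Q = ΔU + W = nCpΔT = 3350 J.
Net over both steps: W = -11900 J, Q = 6990 J, ΔU = 18900 J.

6990 J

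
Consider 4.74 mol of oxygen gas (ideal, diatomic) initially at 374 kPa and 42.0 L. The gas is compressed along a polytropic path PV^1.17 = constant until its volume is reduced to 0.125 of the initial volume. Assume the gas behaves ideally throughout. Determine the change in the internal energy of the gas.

16700 J

T₁ = P₁V₁/(nR) = 374×42.0/(4.74×8.314) = 399 K.
Polytropic n=1.17: T₂ = T₁(V₁/V₂)^(n−1) = 399×(8.00)^0.17 = 568 K; P₂ = P₁(V₁/V₂)^n = 4260 kPa.
For an ideal gas ΔU = nCvΔT with Cv = (5/2)R = 20.8 J/(mol·K).
ΔU = 4.74×20.8×(568−399) = 16700 J.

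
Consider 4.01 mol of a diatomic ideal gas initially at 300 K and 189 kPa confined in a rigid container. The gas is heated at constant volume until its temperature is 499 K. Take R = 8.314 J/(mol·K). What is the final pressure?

V₁ = nRT₁/P₁ = 4.01×8.314×300/189 = 52.9 L.
Isochoric: V stays 52.9 L; P/T = const ⇒ T₂ = 499 K, P₂ = 314 kPa.

314 kPa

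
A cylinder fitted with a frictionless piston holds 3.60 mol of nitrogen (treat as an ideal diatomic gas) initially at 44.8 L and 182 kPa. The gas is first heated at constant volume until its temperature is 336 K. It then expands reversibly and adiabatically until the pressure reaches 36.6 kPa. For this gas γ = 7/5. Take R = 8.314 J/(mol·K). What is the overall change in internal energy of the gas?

T₁ = P₁V₁/(nR) = 182×44.8/(3.60×8.314) = 272 K.
Step 1 — Isochoric: V stays 44.8 L; P/T = const ⇒ T₂ = 336 K, P₂ = 224 kPa.
W = 0 (no volume change).
ΔU = nCvΔT = 3.60×20.8×(336−272) = 4760 J.
Q = ΔU = 4760 J.
State after step 1: P = 224 kPa, V = 44.8 L, T = 336 K.
Step 2 — Adiabatic: T₂/T₁ = (P₂/P₁)^((γ−1)/γ) ⇒ T₂ = 336×(0.163)^0.286 = 200 K; V₂ = 164 L.
ΔU = nCvΔT = 3.60×20.8×(200−336) = -10200 J.
Q = 0 for an adiabatic process, so W = −ΔU = 10200 J.
Net over both steps: W = 10200 J, Q = 4760 J, ΔU = -5410 J.

-5410 J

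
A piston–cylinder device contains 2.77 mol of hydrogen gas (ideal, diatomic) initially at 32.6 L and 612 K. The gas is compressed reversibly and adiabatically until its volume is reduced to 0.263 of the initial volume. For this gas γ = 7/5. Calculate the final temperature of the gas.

P₁ = nRT₁/V₁ = 2.77×8.314×612/32.6 = 432 kPa.
Adiabatic: TV^(γ−1) = const ⇒ T₂ = 612×(3.80)^0.400 = 1040 K; PV^γ = const ⇒ P₂ = 2800 kPa.

1040 K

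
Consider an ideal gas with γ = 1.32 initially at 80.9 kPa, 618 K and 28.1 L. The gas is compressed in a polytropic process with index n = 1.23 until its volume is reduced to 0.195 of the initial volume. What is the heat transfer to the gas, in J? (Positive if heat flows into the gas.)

n = P₁V₁/(RT₁) = 80.9×28.1/(8.314×618) = 0.442 mol.
Polytropic n=1.23: T₂ = T₁(V₁/V₂)^(n−1) = 618×(5.13)^0.23 = 900 K; P₂ = P₁(V₁/V₂)^n = 604 kPa.
W = (P₁V₁−P₂V₂)/(n−1) = (80.9×28.1−604×5.48)/0.23 = -4510 J.
ΔU = nCvΔT = 0.442×26.0×(900−618) = 3240 J.
Q = ΔU + W = -1270 J.

-1270 J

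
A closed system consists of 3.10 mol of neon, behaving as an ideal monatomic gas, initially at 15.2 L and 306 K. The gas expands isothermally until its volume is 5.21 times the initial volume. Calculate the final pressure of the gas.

99.6 kPa

P₁ = nRT₁/V₁ = 3.10×8.314×306/15.2 = 519 kPa.
Isothermal: T stays 306 K; PV = const ⇒ V₂ = 79.2 L, P₂ = 99.6 kPa.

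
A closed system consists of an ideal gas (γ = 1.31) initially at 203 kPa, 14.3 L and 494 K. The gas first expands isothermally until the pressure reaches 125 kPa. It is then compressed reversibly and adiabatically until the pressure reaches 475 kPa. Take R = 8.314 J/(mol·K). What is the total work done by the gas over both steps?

n = P₁V₁/(RT₁) = 203×14.3/(8.314×494) = 0.707 mol.
Step 1 — Isothermal: T stays 494 K; PV = const ⇒ V₂ = 23.2 L, P₂ = 125 kPa.
ΔU = 0 (ideal gas, T constant).
W = nRT ln(V₂/V₁) = 0.707×8.314×494×ln(1.62) = 1410 J.
Q = ΔU + W = 1410 J.
State after step 1: P = 125 kPa, V = 23.2 L, T = 494 K.
Step 2 — Adiabatic: T₂/T₁ = (P₂/P₁)^((γ−1)/γ) ⇒ T₂ = 494×(3.80)^0.237 = 678 K; V₂ = 8.38 L.
ΔU = nCvΔT = 0.707×26.8×(678−494) = 3480 J.
Q = 0 for an adiabatic process, so W = −ΔU = -3480 J.
Net over both steps: W = -2070 J, Q = 1410 J, ΔU = 3480 J.

-2070 J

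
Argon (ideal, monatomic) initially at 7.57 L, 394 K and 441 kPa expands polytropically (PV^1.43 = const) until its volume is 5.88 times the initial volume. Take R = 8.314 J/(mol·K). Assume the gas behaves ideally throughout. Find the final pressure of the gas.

Polytropic n=1.43: T₂ = T₁(V₁/V₂)^(n−1) = 394×(0.170)^0.43 = 184 K; P₂ = P₁(V₁/V₂)^n = 35.0 kPa.

35.0 kPa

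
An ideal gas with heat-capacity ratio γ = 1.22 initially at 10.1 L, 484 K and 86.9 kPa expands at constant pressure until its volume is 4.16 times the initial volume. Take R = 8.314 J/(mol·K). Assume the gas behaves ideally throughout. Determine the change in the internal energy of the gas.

n = P₁V₁/(RT₁) = 86.9×10.1/(8.314×484) = 0.218 mol.
Isobaric: P stays 86.9 kPa; V/T = const ⇒ T₂ = 2010 K, V₂ = 42.0 L.
For an ideal gas ΔU = nCvΔT with Cv = R/(γ−1) = 37.8 J/(mol·K).
ΔU = 0.218×37.8×(2010−484) = 12600 J.

12600 J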